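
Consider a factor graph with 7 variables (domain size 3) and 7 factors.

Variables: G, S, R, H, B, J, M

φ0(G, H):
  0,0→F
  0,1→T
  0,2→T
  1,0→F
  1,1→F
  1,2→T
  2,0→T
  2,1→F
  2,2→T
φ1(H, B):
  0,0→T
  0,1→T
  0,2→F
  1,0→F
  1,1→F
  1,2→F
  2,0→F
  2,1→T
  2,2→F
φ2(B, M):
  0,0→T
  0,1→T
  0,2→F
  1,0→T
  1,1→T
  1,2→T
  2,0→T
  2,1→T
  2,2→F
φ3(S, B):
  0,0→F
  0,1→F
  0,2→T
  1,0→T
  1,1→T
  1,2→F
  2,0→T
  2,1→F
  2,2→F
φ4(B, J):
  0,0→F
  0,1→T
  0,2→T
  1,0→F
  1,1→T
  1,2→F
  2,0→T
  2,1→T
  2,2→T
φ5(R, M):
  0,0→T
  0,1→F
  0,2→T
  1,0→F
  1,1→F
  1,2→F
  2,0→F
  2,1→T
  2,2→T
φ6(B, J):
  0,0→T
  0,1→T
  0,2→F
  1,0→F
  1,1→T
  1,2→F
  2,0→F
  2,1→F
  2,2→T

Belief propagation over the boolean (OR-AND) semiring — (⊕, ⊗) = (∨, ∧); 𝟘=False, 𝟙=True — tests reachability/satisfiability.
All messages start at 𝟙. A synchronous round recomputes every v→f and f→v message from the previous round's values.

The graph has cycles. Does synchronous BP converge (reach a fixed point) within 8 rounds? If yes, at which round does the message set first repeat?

init: all messages = 𝟙 over 3 values
r1 m[φ0→G] = [T, T, T]
r1 m[φ0→H] = [T, T, T]
r1 m[φ1→H] = [T, F, T]
r1 m[φ1→B] = [T, T, F]
r1 m[φ2→B] = [T, T, T]
r1 m[φ2→M] = [T, T, T]
r1 m[φ3→S] = [T, T, T]
r1 m[φ3→B] = [T, T, T]
r1 m[φ4→B] = [T, T, T]
r1 m[φ4→J] = [T, T, T]
r1 m[φ5→R] = [T, F, T]
r1 m[φ5→M] = [T, T, T]
r1 m[φ6→B] = [T, T, T]
r1 m[φ6→J] = [T, T, T]
r1 m[G→φ0] = [T, T, T]
r1 m[S→φ3] = [T, T, T]
r1 m[R→φ5] = [T, T, T]
r1 m[H→φ0] = [T, T, T]
r1 m[H→φ1] = [T, T, T]
r1 m[B→φ1] = [T, T, T]
r1 m[B→φ2] = [T, T, T]
r1 m[B→φ3] = [T, T, T]
r1 m[B→φ4] = [T, T, T]
r1 m[B→φ6] = [T, T, T]
r1 m[J→φ4] = [T, T, T]
r1 m[J→φ6] = [T, T, T]
r1 m[M→φ2] = [T, T, T]
r1 m[M→φ5] = [T, T, T]
r2 m[φ0→G] = [T, T, T]
r2 m[φ0→H] = [T, T, T]
r2 m[φ1→H] = [T, F, T]
r2 m[φ1→B] = [T, T, F]
r2 m[φ2→B] = [T, T, T]
r2 m[φ2→M] = [T, T, T]
r2 m[φ3→S] = [T, T, T]
r2 m[φ3→B] = [T, T, T]
r2 m[φ4→B] = [T, T, T]
r2 m[φ4→J] = [T, T, T]
r2 m[φ5→R] = [T, F, T]
r2 m[φ5→M] = [T, T, T]
r2 m[φ6→B] = [T, T, T]
r2 m[φ6→J] = [T, T, T]
r2 m[G→φ0] = [T, T, T]
r2 m[S→φ3] = [T, T, T]
r2 m[R→φ5] = [T, T, T]
r2 m[H→φ0] = [T, F, T]
r2 m[H→φ1] = [T, T, T]
r2 m[B→φ1] = [T, T, T]
r2 m[B→φ2] = [T, T, F]
r2 m[B→φ3] = [T, T, F]
r2 m[B→φ4] = [T, T, F]
r2 m[B→φ6] = [T, T, F]
r2 m[J→φ4] = [T, T, T]
r2 m[J→φ6] = [T, T, T]
r2 m[M→φ2] = [T, T, T]
r2 m[M→φ5] = [T, T, T]
r3 m[φ0→G] = [T, T, T]
r3 m[φ0→H] = [T, T, T]
r3 m[φ1→H] = [T, F, T]
r3 m[φ1→B] = [T, T, F]
r3 m[φ2→B] = [T, T, T]
r3 m[φ2→M] = [T, T, T]
r3 m[φ3→S] = [F, T, T]
r3 m[φ3→B] = [T, T, T]
r3 m[φ4→B] = [T, T, T]
r3 m[φ4→J] = [F, T, T]
r3 m[φ5→R] = [T, F, T]
r3 m[φ5→M] = [T, T, T]
r3 m[φ6→B] = [T, T, T]
r3 m[φ6→J] = [T, T, F]
r3 m[G→φ0] = [T, T, T]
r3 m[S→φ3] = [T, T, T]
r3 m[R→φ5] = [T, T, T]
r3 m[H→φ0] = [T, F, T]
r3 m[H→φ1] = [T, T, T]
r3 m[B→φ1] = [T, T, T]
r3 m[B→φ2] = [T, T, F]
r3 m[B→φ3] = [T, T, F]
r3 m[B→φ4] = [T, T, F]
r3 m[B→φ6] = [T, T, F]
r3 m[J→φ4] = [T, T, T]
r3 m[J→φ6] = [T, T, T]
r3 m[M→φ2] = [T, T, T]
r3 m[M→φ5] = [T, T, T]
r4 m[φ0→G] = [T, T, T]
r4 m[φ0→H] = [T, T, T]
r4 m[φ1→H] = [T, F, T]
r4 m[φ1→B] = [T, T, F]
r4 m[φ2→B] = [T, T, T]
r4 m[φ2→M] = [T, T, T]
r4 m[φ3→S] = [F, T, T]
r4 m[φ3→B] = [T, T, T]
r4 m[φ4→B] = [T, T, T]
r4 m[φ4→J] = [F, T, T]
r4 m[φ5→R] = [T, F, T]
r4 m[φ5→M] = [T, T, T]
r4 m[φ6→B] = [T, T, T]
r4 m[φ6→J] = [T, T, F]
r4 m[G→φ0] = [T, T, T]
r4 m[S→φ3] = [T, T, T]
r4 m[R→φ5] = [T, T, T]
r4 m[H→φ0] = [T, F, T]
r4 m[H→φ1] = [T, T, T]
r4 m[B→φ1] = [T, T, T]
r4 m[B→φ2] = [T, T, F]
r4 m[B→φ3] = [T, T, F]
r4 m[B→φ4] = [T, T, F]
r4 m[B→φ6] = [T, T, F]
r4 m[J→φ4] = [T, T, F]
r4 m[J→φ6] = [F, T, T]
r4 m[M→φ2] = [T, T, T]
r4 m[M→φ5] = [T, T, T]
r5 m[φ0→G] = [T, T, T]
r5 m[φ0→H] = [T, T, T]
r5 m[φ1→H] = [T, F, T]
r5 m[φ1→B] = [T, T, F]
r5 m[φ2→B] = [T, T, T]
r5 m[φ2→M] = [T, T, T]
r5 m[φ3→S] = [F, T, T]
r5 m[φ3→B] = [T, T, T]
r5 m[φ4→B] = [T, T, T]
r5 m[φ4→J] = [F, T, T]
r5 m[φ5→R] = [T, F, T]
r5 m[φ5→M] = [T, T, T]
r5 m[φ6→B] = [T, T, T]
r5 m[φ6→J] = [T, T, F]
r5 m[G→φ0] = [T, T, T]
r5 m[S→φ3] = [T, T, T]
r5 m[R→φ5] = [T, T, T]
r5 m[H→φ0] = [T, F, T]
r5 m[H→φ1] = [T, T, T]
r5 m[B→φ1] = [T, T, T]
r5 m[B→φ2] = [T, T, F]
r5 m[B→φ3] = [T, T, F]
r5 m[B→φ4] = [T, T, F]
r5 m[B→φ6] = [T, T, F]
r5 m[J→φ4] = [T, T, F]
r5 m[J→φ6] = [F, T, T]
r5 m[M→φ2] = [T, T, T]
r5 m[M→φ5] = [T, T, T]
fixed point reached at round 5
messages reach a fixed point at round 5

CONVERGED at round 5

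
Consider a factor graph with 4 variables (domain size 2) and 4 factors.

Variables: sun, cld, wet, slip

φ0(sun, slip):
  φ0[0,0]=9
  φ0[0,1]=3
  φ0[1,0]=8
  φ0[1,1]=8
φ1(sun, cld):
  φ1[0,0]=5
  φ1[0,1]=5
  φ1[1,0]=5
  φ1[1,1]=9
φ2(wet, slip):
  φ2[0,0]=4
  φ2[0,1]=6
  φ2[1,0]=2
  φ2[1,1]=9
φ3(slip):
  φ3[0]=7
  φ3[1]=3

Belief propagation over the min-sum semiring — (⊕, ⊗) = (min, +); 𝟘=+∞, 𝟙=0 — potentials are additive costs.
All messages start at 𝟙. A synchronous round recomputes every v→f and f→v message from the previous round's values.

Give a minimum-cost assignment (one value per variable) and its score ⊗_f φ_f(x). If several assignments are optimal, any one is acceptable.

assignment: (sun=0, cld=0, wet=0, slip=1); score = 17

init: all messages = 𝟙 over 2 values
r1 m[φ0→sun] = [3, 8]
r1 m[φ0→slip] = [8, 3]
r1 m[φ1→sun] = [5, 5]
r1 m[φ1→cld] = [5, 5]
r1 m[φ2→wet] = [4, 2]
r1 m[φ2→slip] = [2, 6]
r1 m[φ3→slip] = [7, 3]
r1 m[sun→φ0] = [0, 0]
r1 m[sun→φ1] = [0, 0]
r1 m[cld→φ1] = [0, 0]
r1 m[wet→φ2] = [0, 0]
r1 m[slip→φ0] = [0, 0]
r1 m[slip→φ2] = [0, 0]
r1 m[slip→φ3] = [0, 0]
r2 m[φ0→sun] = [3, 8]
r2 m[φ0→slip] = [8, 3]
r2 m[φ1→sun] = [5, 5]
r2 m[φ1→cld] = [5, 5]
r2 m[φ2→wet] = [4, 2]
r2 m[φ2→slip] = [2, 6]
r2 m[φ3→slip] = [7, 3]
r2 m[sun→φ0] = [5, 5]
r2 m[sun→φ1] = [3, 8]
r2 m[cld→φ1] = [0, 0]
r2 m[wet→φ2] = [0, 0]
r2 m[slip→φ0] = [9, 9]
r2 m[slip→φ2] = [15, 6]
r2 m[slip→φ3] = [10, 9]
r3 m[φ0→sun] = [12, 17]
r3 m[φ0→slip] = [13, 8]
r3 m[φ1→sun] = [5, 5]
r3 m[φ1→cld] = [8, 8]
r3 m[φ2→wet] = [12, 15]
r3 m[φ2→slip] = [2, 6]
r3 m[φ3→slip] = [7, 3]
r3 m[sun→φ0] = [5, 5]
r3 m[sun→φ1] = [3, 8]
r3 m[cld→φ1] = [0, 0]
r3 m[wet→φ2] = [0, 0]
r3 m[slip→φ0] = [9, 9]
r3 m[slip→φ2] = [15, 6]
r3 m[slip→φ3] = [10, 9]
r4 m[φ0→sun] = [12, 17]
r4 m[φ0→slip] = [13, 8]
r4 m[φ1→sun] = [5, 5]
r4 m[φ1→cld] = [8, 8]
r4 m[φ2→wet] = [12, 15]
r4 m[φ2→slip] = [2, 6]
r4 m[φ3→slip] = [7, 3]
r4 m[sun→φ0] = [5, 5]
r4 m[sun→φ1] = [12, 17]
r4 m[cld→φ1] = [0, 0]
r4 m[wet→φ2] = [0, 0]
r4 m[slip→φ0] = [9, 9]
r4 m[slip→φ2] = [20, 11]
r4 m[slip→φ3] = [15, 14]
r5 m[φ0→sun] = [12, 17]
r5 m[φ0→slip] = [13, 8]
r5 m[φ1→sun] = [5, 5]
r5 m[φ1→cld] = [17, 17]
r5 m[φ2→wet] = [17, 20]
r5 m[φ2→slip] = [2, 6]
r5 m[φ3→slip] = [7, 3]
r5 m[sun→φ0] = [5, 5]
r5 m[sun→φ1] = [12, 17]
r5 m[cld→φ1] = [0, 0]
r5 m[wet→φ2] = [0, 0]
r5 m[slip→φ0] = [9, 9]
r5 m[slip→φ2] = [20, 11]
r5 m[slip→φ3] = [15, 14]
r6 m[φ0→sun] = [12, 17]
r6 m[φ0→slip] = [13, 8]
r6 m[φ1→sun] = [5, 5]
r6 m[φ1→cld] = [17, 17]
r6 m[φ2→wet] = [17, 20]
r6 m[φ2→slip] = [2, 6]
r6 m[φ3→slip] = [7, 3]
r6 m[sun→φ0] = [5, 5]
r6 m[sun→φ1] = [12, 17]
r6 m[cld→φ1] = [0, 0]
r6 m[wet→φ2] = [0, 0]
r6 m[slip→φ0] = [9, 9]
r6 m[slip→φ2] = [20, 11]
r6 m[slip→φ3] = [15, 14]
fixed point reached at round 6
traceback from sun: (sun=0, cld=0, wet=0, slip=1), score=17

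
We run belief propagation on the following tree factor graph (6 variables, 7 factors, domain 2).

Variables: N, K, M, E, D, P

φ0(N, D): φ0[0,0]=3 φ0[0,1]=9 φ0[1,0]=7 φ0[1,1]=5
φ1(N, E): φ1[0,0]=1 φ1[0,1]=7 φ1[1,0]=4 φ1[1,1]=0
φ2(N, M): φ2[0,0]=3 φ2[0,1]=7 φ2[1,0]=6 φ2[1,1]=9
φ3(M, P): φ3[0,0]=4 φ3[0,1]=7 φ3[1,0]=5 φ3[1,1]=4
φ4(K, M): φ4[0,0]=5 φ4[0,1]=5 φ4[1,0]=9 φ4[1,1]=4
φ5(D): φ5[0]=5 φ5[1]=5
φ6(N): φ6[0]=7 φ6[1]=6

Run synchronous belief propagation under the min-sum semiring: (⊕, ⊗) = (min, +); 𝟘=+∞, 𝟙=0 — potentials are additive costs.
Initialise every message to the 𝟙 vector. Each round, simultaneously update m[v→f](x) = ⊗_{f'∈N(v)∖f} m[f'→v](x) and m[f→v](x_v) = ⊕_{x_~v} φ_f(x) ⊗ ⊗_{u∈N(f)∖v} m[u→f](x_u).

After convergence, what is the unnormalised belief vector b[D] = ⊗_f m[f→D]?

b[D] = [28, 31]

init: all messages = 𝟙 over 2 values
r1 m[φ0→N] = [3, 5]
r1 m[φ0→D] = [3, 5]
r1 m[φ1→N] = [1, 0]
r1 m[φ1→E] = [1, 0]
r1 m[φ2→N] = [3, 6]
r1 m[φ2→M] = [3, 7]
r1 m[φ3→M] = [4, 4]
r1 m[φ3→P] = [4, 4]
r1 m[φ4→K] = [5, 4]
r1 m[φ4→M] = [5, 4]
r1 m[φ5→D] = [5, 5]
r1 m[φ6→N] = [7, 6]
r1 m[N→φ0] = [0, 0]
r1 m[N→φ1] = [0, 0]
r1 m[N→φ2] = [0, 0]
r1 m[N→φ6] = [0, 0]
r1 m[K→φ4] = [0, 0]
r1 m[M→φ2] = [0, 0]
r1 m[M→φ3] = [0, 0]
r1 m[M→φ4] = [0, 0]
r1 m[E→φ1] = [0, 0]
r1 m[D→φ0] = [0, 0]
r1 m[D→φ5] = [0, 0]
r1 m[P→φ3] = [0, 0]
r2 m[φ0→N] = [3, 5]
r2 m[φ0→D] = [3, 5]
r2 m[φ1→N] = [1, 0]
r2 m[φ1→E] = [1, 0]
r2 m[φ2→N] = [3, 6]
r2 m[φ2→M] = [3, 7]
r2 m[φ3→M] = [4, 4]
r2 m[φ3→P] = [4, 4]
r2 m[φ4→K] = [5, 4]
r2 m[φ4→M] = [5, 4]
r2 m[φ5→D] = [5, 5]
r2 m[φ6→N] = [7, 6]
r2 m[N→φ0] = [11, 12]
r2 m[N→φ1] = [13, 17]
r2 m[N→φ2] = [11, 11]
r2 m[N→φ6] = [7, 11]
r2 m[K→φ4] = [0, 0]
r2 m[M→φ2] = [9, 8]
r2 m[M→φ3] = [8, 11]
r2 m[M→φ4] = [7, 11]
r2 m[E→φ1] = [0, 0]
r2 m[D→φ0] = [5, 5]
r2 m[D→φ5] = [3, 5]
r2 m[P→φ3] = [0, 0]
r3 m[φ0→N] = [8, 10]
r3 m[φ0→D] = [14, 17]
r3 m[φ1→N] = [1, 0]
r3 m[φ1→E] = [14, 17]
r3 m[φ2→N] = [12, 15]
r3 m[φ2→M] = [14, 18]
r3 m[φ3→M] = [4, 4]
r3 m[φ3→P] = [12, 15]
r3 m[φ4→K] = [12, 15]
r3 m[φ4→M] = [5, 4]
r3 m[φ5→D] = [5, 5]
r3 m[φ6→N] = [7, 6]
r3 m[N→φ0] = [11, 12]
r3 m[N→φ1] = [13, 17]
r3 m[N→φ2] = [11, 11]
r3 m[N→φ6] = [7, 11]
r3 m[K→φ4] = [0, 0]
r3 m[M→φ2] = [9, 8]
r3 m[M→φ3] = [8, 11]
r3 m[M→φ4] = [7, 11]
r3 m[E→φ1] = [0, 0]
r3 m[D→φ0] = [5, 5]
r3 m[D→φ5] = [3, 5]
r3 m[P→φ3] = [0, 0]
r4 m[φ0→N] = [8, 10]
r4 m[φ0→D] = [14, 17]
r4 m[φ1→N] = [1, 0]
r4 m[φ1→E] = [14, 17]
r4 m[φ2→N] = [12, 15]
r4 m[φ2→M] = [14, 18]
r4 m[φ3→M] = [4, 4]
r4 m[φ3→P] = [12, 15]
r4 m[φ4→K] = [12, 15]
r4 m[φ4→M] = [5, 4]
r4 m[φ5→D] = [5, 5]
r4 m[φ6→N] = [7, 6]
r4 m[N→φ0] = [20, 21]
r4 m[N→φ1] = [27, 31]
r4 m[N→φ2] = [16, 16]
r4 m[N→φ6] = [21, 25]
r4 m[K→φ4] = [0, 0]
r4 m[M→φ2] = [9, 8]
r4 m[M→φ3] = [19, 22]
r4 m[M→φ4] = [18, 22]
r4 m[E→φ1] = [0, 0]
r4 m[D→φ0] = [5, 5]
r4 m[D→φ5] = [14, 17]
r4 m[P→φ3] = [0, 0]
r5 m[φ0→N] = [8, 10]
r5 m[φ0→D] = [23, 26]
r5 m[φ1→N] = [1, 0]
r5 m[φ1→E] = [28, 31]
r5 m[φ2→N] = [12, 15]
r5 m[φ2→M] = [19, 23]
r5 m[φ3→M] = [4, 4]
r5 m[φ3→P] = [23, 26]
r5 m[φ4→K] = [23, 26]
r5 m[φ4→M] = [5, 4]
r5 m[φ5→D] = [5, 5]
r5 m[φ6→N] = [7, 6]
r5 m[N→φ0] = [20, 21]
r5 m[N→φ1] = [27, 31]
r5 m[N→φ2] = [16, 16]
r5 m[N→φ6] = [21, 25]
r5 m[K→φ4] = [0, 0]
r5 m[M→φ2] = [9, 8]
r5 m[M→φ3] = [19, 22]
r5 m[M→φ4] = [18, 22]
r5 m[E→φ1] = [0, 0]
r5 m[D→φ0] = [5, 5]
r5 m[D→φ5] = [14, 17]
r5 m[P→φ3] = [0, 0]
r6 m[φ0→N] = [8, 10]
r6 m[φ0→D] = [23, 26]
r6 m[φ1→N] = [1, 0]
r6 m[φ1→E] = [28, 31]
r6 m[φ2→N] = [12, 15]
r6 m[φ2→M] = [19, 23]
r6 m[φ3→M] = [4, 4]
r6 m[φ3→P] = [23, 26]
r6 m[φ4→K] = [23, 26]
r6 m[φ4→M] = [5, 4]
r6 m[φ5→D] = [5, 5]
r6 m[φ6→N] = [7, 6]
r6 m[N→φ0] = [20, 21]
r6 m[N→φ1] = [27, 31]
r6 m[N→φ2] = [16, 16]
r6 m[N→φ6] = [21, 25]
r6 m[K→φ4] = [0, 0]
r6 m[M→φ2] = [9, 8]
r6 m[M→φ3] = [24, 27]
r6 m[M→φ4] = [23, 27]
r6 m[E→φ1] = [0, 0]
r6 m[D→φ0] = [5, 5]
r6 m[D→φ5] = [23, 26]
r6 m[P→φ3] = [0, 0]
r7 m[φ0→N] = [8, 10]
r7 m[φ0→D] = [23, 26]
r7 m[φ1→N] = [1, 0]
r7 m[φ1→E] = [28, 31]
r7 m[φ2→N] = [12, 15]
r7 m[φ2→M] = [19, 23]
r7 m[φ3→M] = [4, 4]
r7 m[φ3→P] = [28, 31]
r7 m[φ4→K] = [28, 31]
r7 m[φ4→M] = [5, 4]
r7 m[φ5→D] = [5, 5]
r7 m[φ6→N] = [7, 6]
r7 m[N→φ0] = [20, 21]
r7 m[N→φ1] = [27, 31]
r7 m[N→φ2] = [16, 16]
r7 m[N→φ6] = [21, 25]
r7 m[K→φ4] = [0, 0]
r7 m[M→φ2] = [9, 8]
r7 m[M→φ3] = [24, 27]
r7 m[M→φ4] = [23, 27]
r7 m[E→φ1] = [0, 0]
r7 m[D→φ0] = [5, 5]
r7 m[D→φ5] = [23, 26]
r7 m[P→φ3] = [0, 0]
r8 m[φ0→N] = [8, 10]
r8 m[φ0→D] = [23, 26]
r8 m[φ1→N] = [1, 0]
r8 m[φ1→E] = [28, 31]
r8 m[φ2→N] = [12, 15]
r8 m[φ2→M] = [19, 23]
r8 m[φ3→M] = [4, 4]
r8 m[φ3→P] = [28, 31]
r8 m[φ4→K] = [28, 31]
r8 m[φ4→M] = [5, 4]
r8 m[φ5→D] = [5, 5]
r8 m[φ6→N] = [7, 6]
r8 m[N→φ0] = [20, 21]
r8 m[N→φ1] = [27, 31]
r8 m[N→φ2] = [16, 16]
r8 m[N→φ6] = [21, 25]
r8 m[K→φ4] = [0, 0]
r8 m[M→φ2] = [9, 8]
r8 m[M→φ3] = [24, 27]
r8 m[M→φ4] = [23, 27]
r8 m[E→φ1] = [0, 0]
r8 m[D→φ0] = [5, 5]
r8 m[D→φ5] = [23, 26]
r8 m[P→φ3] = [0, 0]
fixed point reached at round 8
b[D] = ⊗ incoming = [28, 31]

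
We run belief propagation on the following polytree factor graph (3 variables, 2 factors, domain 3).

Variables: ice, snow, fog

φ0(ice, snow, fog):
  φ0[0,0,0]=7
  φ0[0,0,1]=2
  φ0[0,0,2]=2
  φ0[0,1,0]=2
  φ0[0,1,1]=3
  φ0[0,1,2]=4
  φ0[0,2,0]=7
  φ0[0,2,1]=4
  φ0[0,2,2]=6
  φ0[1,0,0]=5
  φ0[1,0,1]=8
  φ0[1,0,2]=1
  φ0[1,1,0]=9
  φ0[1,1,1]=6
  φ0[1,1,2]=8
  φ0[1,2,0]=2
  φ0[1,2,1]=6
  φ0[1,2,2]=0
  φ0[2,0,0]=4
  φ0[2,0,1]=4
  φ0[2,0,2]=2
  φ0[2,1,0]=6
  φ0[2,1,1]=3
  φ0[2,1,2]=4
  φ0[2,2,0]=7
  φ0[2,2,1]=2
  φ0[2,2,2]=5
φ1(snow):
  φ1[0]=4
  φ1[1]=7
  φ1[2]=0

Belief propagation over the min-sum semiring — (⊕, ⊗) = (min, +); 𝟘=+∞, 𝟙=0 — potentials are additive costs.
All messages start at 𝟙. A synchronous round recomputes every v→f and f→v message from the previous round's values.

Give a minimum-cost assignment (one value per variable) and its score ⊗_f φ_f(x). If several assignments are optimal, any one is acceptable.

init: all messages = 𝟙 over 3 values
r1 m[φ0→ice] = [2, 0, 2]
r1 m[φ0→snow] = [1, 2, 0]
r1 m[φ0→fog] = [2, 2, 0]
r1 m[φ1→snow] = [4, 7, 0]
r1 m[ice→φ0] = [0, 0, 0]
r1 m[snow→φ0] = [0, 0, 0]
r1 m[snow→φ1] = [0, 0, 0]
r1 m[fog→φ0] = [0, 0, 0]
r2 m[φ0→ice] = [2, 0, 2]
r2 m[φ0→snow] = [1, 2, 0]
r2 m[φ0→fog] = [2, 2, 0]
r2 m[φ1→snow] = [4, 7, 0]
r2 m[ice→φ0] = [0, 0, 0]
r2 m[snow→φ0] = [4, 7, 0]
r2 m[snow→φ1] = [1, 2, 0]
r2 m[fog→φ0] = [0, 0, 0]
r3 m[φ0→ice] = [4, 0, 2]
r3 m[φ0→snow] = [1, 2, 0]
r3 m[φ0→fog] = [2, 2, 0]
r3 m[φ1→snow] = [4, 7, 0]
r3 m[ice→φ0] = [0, 0, 0]
r3 m[snow→φ0] = [4, 7, 0]
r3 m[snow→φ1] = [1, 2, 0]
r3 m[fog→φ0] = [0, 0, 0]
r4 m[φ0→ice] = [4, 0, 2]
r4 m[φ0→snow] = [1, 2, 0]
r4 m[φ0→fog] = [2, 2, 0]
r4 m[φ1→snow] = [4, 7, 0]
r4 m[ice→φ0] = [0, 0, 0]
r4 m[snow→φ0] = [4, 7, 0]
r4 m[snow→φ1] = [1, 2, 0]
r4 m[fog→φ0] = [0, 0, 0]
fixed point reached at round 4
traceback from ice: (ice=1, snow=2, fog=2), score=0

assignment: (ice=1, snow=2, fog=2); score = 0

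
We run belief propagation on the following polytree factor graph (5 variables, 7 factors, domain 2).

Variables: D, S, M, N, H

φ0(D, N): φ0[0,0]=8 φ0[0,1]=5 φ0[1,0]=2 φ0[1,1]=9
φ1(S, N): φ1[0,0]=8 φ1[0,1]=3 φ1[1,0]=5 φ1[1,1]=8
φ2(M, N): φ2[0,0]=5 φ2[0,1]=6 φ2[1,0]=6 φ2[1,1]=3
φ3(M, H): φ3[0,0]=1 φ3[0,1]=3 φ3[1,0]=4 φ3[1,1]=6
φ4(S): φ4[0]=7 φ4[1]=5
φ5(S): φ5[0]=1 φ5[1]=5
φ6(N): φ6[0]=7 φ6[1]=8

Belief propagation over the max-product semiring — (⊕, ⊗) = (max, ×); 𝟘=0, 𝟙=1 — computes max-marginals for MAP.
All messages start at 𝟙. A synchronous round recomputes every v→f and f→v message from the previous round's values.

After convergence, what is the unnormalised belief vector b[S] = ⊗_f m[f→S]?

init: all messages = 𝟙 over 2 values
r1 m[φ0→D] = [8, 9]
r1 m[φ0→N] = [8, 9]
r1 m[φ1→S] = [8, 8]
r1 m[φ1→N] = [8, 8]
r1 m[φ2→M] = [6, 6]
r1 m[φ2→N] = [6, 6]
r1 m[φ3→M] = [3, 6]
r1 m[φ3→H] = [4, 6]
r1 m[φ4→S] = [7, 5]
r1 m[φ5→S] = [1, 5]
r1 m[φ6→N] = [7, 8]
r1 m[D→φ0] = [1, 1]
r1 m[S→φ1] = [1, 1]
r1 m[S→φ4] = [1, 1]
r1 m[S→φ5] = [1, 1]
r1 m[M→φ2] = [1, 1]
r1 m[M→φ3] = [1, 1]
r1 m[N→φ0] = [1, 1]
r1 m[N→φ1] = [1, 1]
r1 m[N→φ2] = [1, 1]
r1 m[N→φ6] = [1, 1]
r1 m[H→φ3] = [1, 1]
r2 m[φ0→D] = [8, 9]
r2 m[φ0→N] = [8, 9]
r2 m[φ1→S] = [8, 8]
r2 m[φ1→N] = [8, 8]
r2 m[φ2→M] = [6, 6]
r2 m[φ2→N] = [6, 6]
r2 m[φ3→M] = [3, 6]
r2 m[φ3→H] = [4, 6]
r2 m[φ4→S] = [7, 5]
r2 m[φ5→S] = [1, 5]
r2 m[φ6→N] = [7, 8]
r2 m[D→φ0] = [1, 1]
r2 m[S→φ1] = [7, 25]
r2 m[S→φ4] = [8, 40]
r2 m[S→φ5] = [56, 40]
r2 m[M→φ2] = [3, 6]
r2 m[M→φ3] = [6, 6]
r2 m[N→φ0] = [336, 384]
r2 m[N→φ1] = [336, 432]
r2 m[N→φ2] = [448, 576]
r2 m[N→φ6] = [384, 432]
r2 m[H→φ3] = [1, 1]
r3 m[φ0→D] = [2688, 3456]
r3 m[φ0→N] = [8, 9]
r3 m[φ1→S] = [2688, 3456]
r3 m[φ1→N] = [125, 200]
r3 m[φ2→M] = [3456, 2688]
r3 m[φ2→N] = [36, 18]
r3 m[φ3→M] = [3, 6]
r3 m[φ3→H] = [24, 36]
r3 m[φ4→S] = [7, 5]
r3 m[φ5→S] = [1, 5]
r3 m[φ6→N] = [7, 8]
r3 m[D→φ0] = [1, 1]
r3 m[S→φ1] = [7, 25]
r3 m[S→φ4] = [8, 40]
r3 m[S→φ5] = [56, 40]
r3 m[M→φ2] = [3, 6]
r3 m[M→φ3] = [6, 6]
r3 m[N→φ0] = [336, 384]
r3 m[N→φ1] = [336, 432]
r3 m[N→φ2] = [448, 576]
r3 m[N→φ6] = [384, 432]
r3 m[H→φ3] = [1, 1]
r4 m[φ0→D] = [2688, 3456]
r4 m[φ0→N] = [8, 9]
r4 m[φ1→S] = [2688, 3456]
r4 m[φ1→N] = [125, 200]
r4 m[φ2→M] = [3456, 2688]
r4 m[φ2→N] = [36, 18]
r4 m[φ3→M] = [3, 6]
r4 m[φ3→H] = [24, 36]
r4 m[φ4→S] = [7, 5]
r4 m[φ5→S] = [1, 5]
r4 m[φ6→N] = [7, 8]
r4 m[D→φ0] = [1, 1]
r4 m[S→φ1] = [7, 25]
r4 m[S→φ4] = [2688, 17280]
r4 m[S→φ5] = [18816, 17280]
r4 m[M→φ2] = [3, 6]
r4 m[M→φ3] = [3456, 2688]
r4 m[N→φ0] = [31500, 28800]
r4 m[N→φ1] = [2016, 1296]
r4 m[N→φ2] = [7000, 14400]
r4 m[N→φ6] = [36000, 32400]
r4 m[H→φ3] = [1, 1]
r5 m[φ0→D] = [252000, 259200]
r5 m[φ0→N] = [8, 9]
r5 m[φ1→S] = [16128, 10368]
r5 m[φ1→N] = [125, 200]
r5 m[φ2→M] = [86400, 43200]
r5 m[φ2→N] = [36, 18]
r5 m[φ3→M] = [3, 6]
r5 m[φ3→H] = [10752, 16128]
r5 m[φ4→S] = [7, 5]
r5 m[φ5→S] = [1, 5]
r5 m[φ6→N] = [7, 8]
r5 m[D→φ0] = [1, 1]
r5 m[S→φ1] = [7, 25]
r5 m[S→φ4] = [2688, 17280]
r5 m[S→φ5] = [18816, 17280]
r5 m[M→φ2] = [3, 6]
r5 m[M→φ3] = [3456, 2688]
r5 m[N→φ0] = [31500, 28800]
r5 m[N→φ1] = [2016, 1296]
r5 m[N→φ2] = [7000, 14400]
r5 m[N→φ6] = [36000, 32400]
r5 m[H→φ3] = [1, 1]
r6 m[φ0→D] = [252000, 259200]
r6 m[φ0→N] = [8, 9]
r6 m[φ1→S] = [16128, 10368]
r6 m[φ1→N] = [125, 200]
r6 m[φ2→M] = [86400, 43200]
r6 m[φ2→N] = [36, 18]
r6 m[φ3→M] = [3, 6]
r6 m[φ3→H] = [10752, 16128]
r6 m[φ4→S] = [7, 5]
r6 m[φ5→S] = [1, 5]
r6 m[φ6→N] = [7, 8]
r6 m[D→φ0] = [1, 1]
r6 m[S→φ1] = [7, 25]
r6 m[S→φ4] = [16128, 51840]
r6 m[S→φ5] = [112896, 51840]
r6 m[M→φ2] = [3, 6]
r6 m[M→φ3] = [86400, 43200]
r6 m[N→φ0] = [31500, 28800]
r6 m[N→φ1] = [2016, 1296]
r6 m[N→φ2] = [7000, 14400]
r6 m[N→φ6] = [36000, 32400]
r6 m[H→φ3] = [1, 1]
r7 m[φ0→D] = [252000, 259200]
r7 m[φ0→N] = [8, 9]
r7 m[φ1→S] = [16128, 10368]
r7 m[φ1→N] = [125, 200]
r7 m[φ2→M] = [86400, 43200]
r7 m[φ2→N] = [36, 18]
r7 m[φ3→M] = [3, 6]
r7 m[φ3→H] = [172800, 259200]
r7 m[φ4→S] = [7, 5]
r7 m[φ5→S] = [1, 5]
r7 m[φ6→N] = [7, 8]
r7 m[D→φ0] = [1, 1]
r7 m[S→φ1] = [7, 25]
r7 m[S→φ4] = [16128, 51840]
r7 m[S→φ5] = [112896, 51840]
r7 m[M→φ2] = [3, 6]
r7 m[M→φ3] = [86400, 43200]
r7 m[N→φ0] = [31500, 28800]
r7 m[N→φ1] = [2016, 1296]
r7 m[N→φ2] = [7000, 14400]
r7 m[N→φ6] = [36000, 32400]
r7 m[H→φ3] = [1, 1]
r8 m[φ0→D] = [252000, 259200]
r8 m[φ0→N] = [8, 9]
r8 m[φ1→S] = [16128, 10368]
r8 m[φ1→N] = [125, 200]
r8 m[φ2→M] = [86400, 43200]
r8 m[φ2→N] = [36, 18]
r8 m[φ3→M] = [3, 6]
r8 m[φ3→H] = [172800, 259200]
r8 m[φ4→S] = [7, 5]
r8 m[φ5→S] = [1, 5]
r8 m[φ6→N] = [7, 8]
r8 m[D→φ0] = [1, 1]
r8 m[S→φ1] = [7, 25]
r8 m[S→φ4] = [16128, 51840]
r8 m[S→φ5] = [112896, 51840]
r8 m[M→φ2] = [3, 6]
r8 m[M→φ3] = [86400, 43200]
r8 m[N→φ0] = [31500, 28800]
r8 m[N→φ1] = [2016, 1296]
r8 m[N→φ2] = [7000, 14400]
r8 m[N→φ6] = [36000, 32400]
r8 m[H→φ3] = [1, 1]
fixed point reached at round 8
b[S] = ⊗ incoming = [112896, 259200]

b[S] = [112896, 259200]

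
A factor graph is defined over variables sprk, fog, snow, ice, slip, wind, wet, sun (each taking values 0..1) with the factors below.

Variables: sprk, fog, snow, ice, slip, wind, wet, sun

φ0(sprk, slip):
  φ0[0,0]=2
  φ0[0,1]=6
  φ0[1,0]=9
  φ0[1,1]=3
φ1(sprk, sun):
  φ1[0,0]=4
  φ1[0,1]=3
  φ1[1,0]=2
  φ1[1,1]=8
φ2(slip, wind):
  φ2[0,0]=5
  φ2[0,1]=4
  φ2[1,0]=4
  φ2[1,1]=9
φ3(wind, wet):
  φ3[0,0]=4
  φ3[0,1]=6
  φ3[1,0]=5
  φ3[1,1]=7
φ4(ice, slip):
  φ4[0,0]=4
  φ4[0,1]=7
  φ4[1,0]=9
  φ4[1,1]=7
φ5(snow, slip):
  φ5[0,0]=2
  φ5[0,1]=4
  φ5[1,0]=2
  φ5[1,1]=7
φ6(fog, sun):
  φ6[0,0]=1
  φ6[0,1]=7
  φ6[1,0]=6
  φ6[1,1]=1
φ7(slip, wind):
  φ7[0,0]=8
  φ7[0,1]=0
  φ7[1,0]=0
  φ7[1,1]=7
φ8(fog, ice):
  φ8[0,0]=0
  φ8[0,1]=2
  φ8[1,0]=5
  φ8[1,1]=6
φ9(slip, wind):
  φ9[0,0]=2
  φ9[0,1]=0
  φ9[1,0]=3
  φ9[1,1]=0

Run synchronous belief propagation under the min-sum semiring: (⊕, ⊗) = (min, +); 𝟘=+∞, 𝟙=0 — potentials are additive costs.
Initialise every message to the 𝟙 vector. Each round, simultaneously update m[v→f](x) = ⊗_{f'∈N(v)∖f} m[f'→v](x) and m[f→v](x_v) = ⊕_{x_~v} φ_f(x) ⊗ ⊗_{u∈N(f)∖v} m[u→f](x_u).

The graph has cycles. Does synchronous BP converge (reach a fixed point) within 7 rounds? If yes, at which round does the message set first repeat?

init: all messages = 𝟙 over 2 values
r1 m[φ0→sprk] = [2, 3]
r1 m[φ0→slip] = [2, 3]
r1 m[φ1→sprk] = [3, 2]
r1 m[φ1→sun] = [2, 3]
r1 m[φ2→slip] = [4, 4]
r1 m[φ2→wind] = [4, 4]
r1 m[φ3→wind] = [4, 5]
r1 m[φ3→wet] = [4, 6]
r1 m[φ4→ice] = [4, 7]
r1 m[φ4→slip] = [4, 7]
r1 m[φ5→snow] = [2, 2]
r1 m[φ5→slip] = [2, 4]
r1 m[φ6→fog] = [1, 1]
r1 m[φ6→sun] = [1, 1]
r1 m[φ7→slip] = [0, 0]
r1 m[φ7→wind] = [0, 0]
r1 m[φ8→fog] = [0, 5]
r1 m[φ8→ice] = [0, 2]
r1 m[φ9→slip] = [0, 0]
r1 m[φ9→wind] = [2, 0]
r1 m[sprk→φ0] = [0, 0]
r1 m[sprk→φ1] = [0, 0]
r1 m[fog→φ6] = [0, 0]
r1 m[fog→φ8] = [0, 0]
r1 m[snow→φ5] = [0, 0]
r1 m[ice→φ4] = [0, 0]
r1 m[ice→φ8] = [0, 0]
r1 m[slip→φ0] = [0, 0]
r1 m[slip→φ2] = [0, 0]
r1 m[slip→φ4] = [0, 0]
r1 m[slip→φ5] = [0, 0]
r1 m[slip→φ7] = [0, 0]
r1 m[slip→φ9] = [0, 0]
r1 m[wind→φ2] = [0, 0]
r1 m[wind→φ3] = [0, 0]
r1 m[wind→φ7] = [0, 0]
r1 m[wind→φ9] = [0, 0]
r1 m[wet→φ3] = [0, 0]
r1 m[sun→φ1] = [0, 0]
r1 m[sun→φ6] = [0, 0]
r2 m[φ0→sprk] = [2, 3]
r2 m[φ0→slip] = [2, 3]
r2 m[φ1→sprk] = [3, 2]
r2 m[φ1→sun] = [2, 3]
r2 m[φ2→slip] = [4, 4]
r2 m[φ2→wind] = [4, 4]
r2 m[φ3→wind] = [4, 5]
r2 m[φ3→wet] = [4, 6]
r2 m[φ4→ice] = [4, 7]
r2 m[φ4→slip] = [4, 7]
r2 m[φ5→snow] = [2, 2]
r2 m[φ5→slip] = [2, 4]
r2 m[φ6→fog] = [1, 1]
r2 m[φ6→sun] = [1, 1]
r2 m[φ7→slip] = [0, 0]
r2 m[φ7→wind] = [0, 0]
r2 m[φ8→fog] = [0, 5]
r2 m[φ8→ice] = [0, 2]
r2 m[φ9→slip] = [0, 0]
r2 m[φ9→wind] = [2, 0]
r2 m[sprk→φ0] = [3, 2]
r2 m[sprk→φ1] = [2, 3]
r2 m[fog→φ6] = [0, 5]
r2 m[fog→φ8] = [1, 1]
r2 m[snow→φ5] = [0, 0]
r2 m[ice→φ4] = [0, 2]
r2 m[ice→φ8] = [4, 7]
r2 m[slip→φ0] = [10, 15]
r2 m[slip→φ2] = [8, 14]
r2 m[slip→φ4] = [8, 11]
r2 m[slip→φ5] = [10, 14]
r2 m[slip→φ7] = [12, 18]
r2 m[slip→φ9] = [12, 18]
r2 m[wind→φ2] = [6, 5]
r2 m[wind→φ3] = [6, 4]
r2 m[wind→φ7] = [10, 9]
r2 m[wind→φ9] = [8, 9]
r2 m[wet→φ3] = [0, 0]
r2 m[sun→φ1] = [1, 1]
r2 m[sun→φ6] = [2, 3]
r3 m[φ0→sprk] = [12, 18]
r3 m[φ0→slip] = [5, 5]
r3 m[φ1→sprk] = [4, 3]
r3 m[φ1→sun] = [5, 5]
r3 m[φ2→slip] = [9, 10]
r3 m[φ2→wind] = [13, 12]
r3 m[φ3→wind] = [4, 5]
r3 m[φ3→wet] = [9, 11]
r3 m[φ4→ice] = [12, 17]
r3 m[φ4→slip] = [4, 7]
r3 m[φ5→snow] = [12, 12]
r3 m[φ5→slip] = [2, 4]
r3 m[φ6→fog] = [3, 4]
r3 m[φ6→sun] = [1, 6]
r3 m[φ7→slip] = [9, 10]
r3 m[φ7→wind] = [18, 12]
r3 m[φ8→fog] = [4, 9]
r3 m[φ8→ice] = [1, 3]
r3 m[φ9→slip] = [9, 9]
r3 m[φ9→wind] = [14, 12]
r3 m[sprk→φ0] = [3, 2]
r3 m[sprk→φ1] = [2, 3]
r3 m[fog→φ6] = [0, 5]
r3 m[fog→φ8] = [1, 1]
r3 m[snow→φ5] = [0, 0]
r3 m[ice→φ4] = [0, 2]
r3 m[ice→φ8] = [4, 7]
r3 m[slip→φ0] = [10, 15]
r3 m[slip→φ2] = [8, 14]
r3 m[slip→φ4] = [8, 11]
r3 m[slip→φ5] = [10, 14]
r3 m[slip→φ7] = [12, 18]
r3 m[slip→φ9] = [12, 18]
r3 m[wind→φ2] = [6, 5]
r3 m[wind→φ3] = [6, 4]
r3 m[wind→φ7] = [10, 9]
r3 m[wind→φ9] = [8, 9]
r3 m[wet→φ3] = [0, 0]
r3 m[sun→φ1] = [1, 1]
r3 m[sun→φ6] = [2, 3]
r4 m[φ0→sprk] = [12, 18]
r4 m[φ0→slip] = [5, 5]
r4 m[φ1→sprk] = [4, 3]
r4 m[φ1→sun] = [5, 5]
r4 m[φ2→slip] = [9, 10]
r4 m[φ2→wind] = [13, 12]
r4 m[φ3→wind] = [4, 5]
r4 m[φ3→wet] = [9, 11]
r4 m[φ4→ice] = [12, 17]
r4 m[φ4→slip] = [4, 7]
r4 m[φ5→snow] = [12, 12]
r4 m[φ5→slip] = [2, 4]
r4 m[φ6→fog] = [3, 4]
r4 m[φ6→sun] = [1, 6]
r4 m[φ7→slip] = [9, 10]
r4 m[φ7→wind] = [18, 12]
r4 m[φ8→fog] = [4, 9]
r4 m[φ8→ice] = [1, 3]
r4 m[φ9→slip] = [9, 9]
r4 m[φ9→wind] = [14, 12]
r4 m[sprk→φ0] = [4, 3]
r4 m[sprk→φ1] = [12, 18]
r4 m[fog→φ6] = [4, 9]
r4 m[fog→φ8] = [3, 4]
r4 m[snow→φ5] = [0, 0]
r4 m[ice→φ4] = [1, 3]
r4 m[ice→φ8] = [12, 17]
r4 m[slip→φ0] = [33, 40]
r4 m[slip→φ2] = [29, 35]
r4 m[slip→φ4] = [34, 38]
r4 m[slip→φ5] = [36, 41]
r4 m[slip→φ7] = [29, 35]
r4 m[slip→φ9] = [29, 36]
r4 m[wind→φ2] = [36, 29]
r4 m[wind→φ3] = [45, 36]
r4 m[wind→φ7] = [31, 29]
r4 m[wind→φ9] = [35, 29]
r4 m[wet→φ3] = [0, 0]
r4 m[sun→φ1] = [1, 6]
r4 m[sun→φ6] = [5, 5]
r5 m[φ0→sprk] = [35, 42]
r5 m[φ0→slip] = [6, 6]
r5 m[φ1→sprk] = [5, 3]
r5 m[φ1→sun] = [16, 15]
r5 m[φ2→slip] = [33, 38]
r5 m[φ2→wind] = [34, 33]
r5 m[φ3→wind] = [4, 5]
r5 m[φ3→wet] = [41, 43]
r5 m[φ4→ice] = [38, 43]
r5 m[φ4→slip] = [5, 8]
r5 m[φ5→snow] = [38, 38]
r5 m[φ5→slip] = [2, 4]
r5 m[φ6→fog] = [6, 6]
r5 m[φ6→sun] = [5, 10]
r5 m[φ7→slip] = [29, 31]
r5 m[φ7→wind] = [35, 29]
r5 m[φ8→fog] = [12, 17]
r5 m[φ8→ice] = [3, 5]
r5 m[φ9→slip] = [29, 29]
r5 m[φ9→wind] = [31, 29]
r5 m[sprk→φ0] = [4, 3]
r5 m[sprk→φ1] = [12, 18]
r5 m[fog→φ6] = [4, 9]
r5 m[fog→φ8] = [3, 4]
r5 m[snow→φ5] = [0, 0]
r5 m[ice→φ4] = [1, 3]
r5 m[ice→φ8] = [12, 17]
r5 m[slip→φ0] = [33, 40]
r5 m[slip→φ2] = [29, 35]
r5 m[slip→φ4] = [34, 38]
r5 m[slip→φ5] = [36, 41]
r5 m[slip→φ7] = [29, 35]
r5 m[slip→φ9] = [29, 36]
r5 m[wind→φ2] = [36, 29]
r5 m[wind→φ3] = [45, 36]
r5 m[wind→φ7] = [31, 29]
r5 m[wind→φ9] = [35, 29]
r5 m[wet→φ3] = [0, 0]
r5 m[sun→φ1] = [1, 6]
r5 m[sun→φ6] = [5, 5]
r6 m[φ0→sprk] = [35, 42]
r6 m[φ0→slip] = [6, 6]
r6 m[φ1→sprk] = [5, 3]
r6 m[φ1→sun] = [16, 15]
r6 m[φ2→slip] = [33, 38]
r6 m[φ2→wind] = [34, 33]
r6 m[φ3→wind] = [4, 5]
r6 m[φ3→wet] = [41, 43]
r6 m[φ4→ice] = [38, 43]
r6 m[φ4→slip] = [5, 8]
r6 m[φ5→snow] = [38, 38]
r6 m[φ5→slip] = [2, 4]
r6 m[φ6→fog] = [6, 6]
r6 m[φ6→sun] = [5, 10]
r6 m[φ7→slip] = [29, 31]
r6 m[φ7→wind] = [35, 29]
r6 m[φ8→fog] = [12, 17]
r6 m[φ8→ice] = [3, 5]
r6 m[φ9→slip] = [29, 29]
r6 m[φ9→wind] = [31, 29]
r6 m[sprk→φ0] = [5, 3]
r6 m[sprk→φ1] = [35, 42]
r6 m[fog→φ6] = [12, 17]
r6 m[fog→φ8] = [6, 6]
r6 m[snow→φ5] = [0, 0]
r6 m[ice→φ4] = [3, 5]
r6 m[ice→φ8] = [38, 43]
r6 m[slip→φ0] = [98, 110]
r6 m[slip→φ2] = [71, 78]
r6 m[slip→φ4] = [99, 108]
r6 m[slip→φ5] = [102, 112]
r6 m[slip→φ7] = [75, 85]
r6 m[slip→φ9] = [75, 87]
r6 m[wind→φ2] = [70, 63]
r6 m[wind→φ3] = [100, 91]
r6 m[wind→φ7] = [69, 67]
r6 m[wind→φ9] = [73, 67]
r6 m[wet→φ3] = [0, 0]
r6 m[sun→φ1] = [5, 10]
r6 m[sun→φ6] = [16, 15]
r7 m[φ0→sprk] = [100, 107]
r7 m[φ0→slip] = [7, 6]
r7 m[φ1→sprk] = [9, 7]
r7 m[φ1→sun] = [39, 38]
r7 m[φ2→slip] = [67, 72]
r7 m[φ2→wind] = [76, 75]
r7 m[φ3→wind] = [4, 5]
r7 m[φ3→wet] = [96, 98]
r7 m[φ4→ice] = [103, 108]
r7 m[φ4→slip] = [7, 10]
r7 m[φ5→snow] = [104, 104]
r7 m[φ5→slip] = [2, 4]
r7 m[φ6→fog] = [17, 16]
r7 m[φ6→sun] = [13, 18]
r7 m[φ7→slip] = [67, 69]
r7 m[φ7→wind] = [83, 75]
r7 m[φ8→fog] = [38, 43]
r7 m[φ8→ice] = [6, 8]
r7 m[φ9→slip] = [67, 67]
r7 m[φ9→wind] = [77, 75]
r7 m[sprk→φ0] = [5, 3]
r7 m[sprk→φ1] = [35, 42]
r7 m[fog→φ6] = [12, 17]
r7 m[fog→φ8] = [6, 6]
r7 m[snow→φ5] = [0, 0]
r7 m[ice→φ4] = [3, 5]
r7 m[ice→φ8] = [38, 43]
r7 m[slip→φ0] = [98, 110]
r7 m[slip→φ2] = [71, 78]
r7 m[slip→φ4] = [99, 108]
r7 m[slip→φ5] = [102, 112]
r7 m[slip→φ7] = [75, 85]
r7 m[slip→φ9] = [75, 87]
r7 m[wind→φ2] = [70, 63]
r7 m[wind→φ3] = [100, 91]
r7 m[wind→φ7] = [69, 67]
r7 m[wind→φ9] = [73, 67]
r7 m[wet→φ3] = [0, 0]
r7 m[sun→φ1] = [5, 10]
r7 m[sun→φ6] = [16, 15]
no fixed point within 7 rounds

NOT CONVERGED within 7 rounds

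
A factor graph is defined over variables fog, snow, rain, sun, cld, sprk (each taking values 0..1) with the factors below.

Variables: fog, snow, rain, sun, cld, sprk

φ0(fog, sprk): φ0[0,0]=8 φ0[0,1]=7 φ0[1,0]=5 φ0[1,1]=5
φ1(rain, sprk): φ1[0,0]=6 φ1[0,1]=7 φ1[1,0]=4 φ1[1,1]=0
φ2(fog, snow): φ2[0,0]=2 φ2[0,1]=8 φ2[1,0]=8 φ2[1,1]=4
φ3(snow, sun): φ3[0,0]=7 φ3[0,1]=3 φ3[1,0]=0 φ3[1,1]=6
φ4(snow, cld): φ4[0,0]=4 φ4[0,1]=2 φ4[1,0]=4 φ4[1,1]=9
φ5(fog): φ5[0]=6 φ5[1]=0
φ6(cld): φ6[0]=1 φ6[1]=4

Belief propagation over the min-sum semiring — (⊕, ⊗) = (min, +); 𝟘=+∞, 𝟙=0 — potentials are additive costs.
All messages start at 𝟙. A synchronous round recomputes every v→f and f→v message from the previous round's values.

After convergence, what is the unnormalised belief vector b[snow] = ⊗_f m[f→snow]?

b[snow] = [21, 14]

init: all messages = 𝟙 over 2 values
r1 m[φ0→fog] = [7, 5]
r1 m[φ0→sprk] = [5, 5]
r1 m[φ1→rain] = [6, 0]
r1 m[φ1→sprk] = [4, 0]
r1 m[φ2→fog] = [2, 4]
r1 m[φ2→snow] = [2, 4]
r1 m[φ3→snow] = [3, 0]
r1 m[φ3→sun] = [0, 3]
r1 m[φ4→snow] = [2, 4]
r1 m[φ4→cld] = [4, 2]
r1 m[φ5→fog] = [6, 0]
r1 m[φ6→cld] = [1, 4]
r1 m[fog→φ0] = [0, 0]
r1 m[fog→φ2] = [0, 0]
r1 m[fog→φ5] = [0, 0]
r1 m[snow→φ2] = [0, 0]
r1 m[snow→φ3] = [0, 0]
r1 m[snow→φ4] = [0, 0]
r1 m[rain→φ1] = [0, 0]
r1 m[sun→φ3] = [0, 0]
r1 m[cld→φ4] = [0, 0]
r1 m[cld→φ6] = [0, 0]
r1 m[sprk→φ0] = [0, 0]
r1 m[sprk→φ1] = [0, 0]
r2 m[φ0→fog] = [7, 5]
r2 m[φ0→sprk] = [5, 5]
r2 m[φ1→rain] = [6, 0]
r2 m[φ1→sprk] = [4, 0]
r2 m[φ2→fog] = [2, 4]
r2 m[φ2→snow] = [2, 4]
r2 m[φ3→snow] = [3, 0]
r2 m[φ3→sun] = [0, 3]
r2 m[φ4→snow] = [2, 4]
r2 m[φ4→cld] = [4, 2]
r2 m[φ5→fog] = [6, 0]
r2 m[φ6→cld] = [1, 4]
r2 m[fog→φ0] = [8, 4]
r2 m[fog→φ2] = [13, 5]
r2 m[fog→φ5] = [9, 9]
r2 m[snow→φ2] = [5, 4]
r2 m[snow→φ3] = [4, 8]
r2 m[snow→φ4] = [5, 4]
r2 m[rain→φ1] = [0, 0]
r2 m[sun→φ3] = [0, 0]
r2 m[cld→φ4] = [1, 4]
r2 m[cld→φ6] = [4, 2]
r2 m[sprk→φ0] = [4, 0]
r2 m[sprk→φ1] = [5, 5]
r3 m[φ0→fog] = [7, 5]
r3 m[φ0→sprk] = [9, 9]
r3 m[φ1→rain] = [11, 5]
r3 m[φ1→sprk] = [4, 0]
r3 m[φ2→fog] = [7, 8]
r3 m[φ2→snow] = [13, 9]
r3 m[φ3→snow] = [3, 0]
r3 m[φ3→sun] = [8, 7]
r3 m[φ4→snow] = [5, 5]
r3 m[φ4→cld] = [8, 7]
r3 m[φ5→fog] = [6, 0]
r3 m[φ6→cld] = [1, 4]
r3 m[fog→φ0] = [8, 4]
r3 m[fog→φ2] = [13, 5]
r3 m[fog→φ5] = [9, 9]
r3 m[snow→φ2] = [5, 4]
r3 m[snow→φ3] = [4, 8]
r3 m[snow→φ4] = [5, 4]
r3 m[rain→φ1] = [0, 0]
r3 m[sun→φ3] = [0, 0]
r3 m[cld→φ4] = [1, 4]
r3 m[cld→φ6] = [4, 2]
r3 m[sprk→φ0] = [4, 0]
r3 m[sprk→φ1] = [5, 5]
r4 m[φ0→fog] = [7, 5]
r4 m[φ0→sprk] = [9, 9]
r4 m[φ1→rain] = [11, 5]
r4 m[φ1→sprk] = [4, 0]
r4 m[φ2→fog] = [7, 8]
r4 m[φ2→snow] = [13, 9]
r4 m[φ3→snow] = [3, 0]
r4 m[φ3→sun] = [8, 7]
r4 m[φ4→snow] = [5, 5]
r4 m[φ4→cld] = [8, 7]
r4 m[φ5→fog] = [6, 0]
r4 m[φ6→cld] = [1, 4]
r4 m[fog→φ0] = [13, 8]
r4 m[fog→φ2] = [13, 5]
r4 m[fog→φ5] = [14, 13]
r4 m[snow→φ2] = [8, 5]
r4 m[snow→φ3] = [18, 14]
r4 m[snow→φ4] = [16, 9]
r4 m[rain→φ1] = [0, 0]
r4 m[sun→φ3] = [0, 0]
r4 m[cld→φ4] = [1, 4]
r4 m[cld→φ6] = [8, 7]
r4 m[sprk→φ0] = [4, 0]
r4 m[sprk→φ1] = [9, 9]
r5 m[φ0→fog] = [7, 5]
r5 m[φ0→sprk] = [13, 13]
r5 m[φ1→rain] = [15, 9]
r5 m[φ1→sprk] = [4, 0]
r5 m[φ2→fog] = [10, 9]
r5 m[φ2→snow] = [13, 9]
r5 m[φ3→snow] = [3, 0]
r5 m[φ3→sun] = [14, 20]
r5 m[φ4→snow] = [5, 5]
r5 m[φ4→cld] = [13, 18]
r5 m[φ5→fog] = [6, 0]
r5 m[φ6→cld] = [1, 4]
r5 m[fog→φ0] = [13, 8]
r5 m[fog→φ2] = [13, 5]
r5 m[fog→φ5] = [14, 13]
r5 m[snow→φ2] = [8, 5]
r5 m[snow→φ3] = [18, 14]
r5 m[snow→φ4] = [16, 9]
r5 m[rain→φ1] = [0, 0]
r5 m[sun→φ3] = [0, 0]
r5 m[cld→φ4] = [1, 4]
r5 m[cld→φ6] = [8, 7]
r5 m[sprk→φ0] = [4, 0]
r5 m[sprk→φ1] = [9, 9]
r6 m[φ0→fog] = [7, 5]
r6 m[φ0→sprk] = [13, 13]
r6 m[φ1→rain] = [15, 9]
r6 m[φ1→sprk] = [4, 0]
r6 m[φ2→fog] = [10, 9]
r6 m[φ2→snow] = [13, 9]
r6 m[φ3→snow] = [3, 0]
r6 m[φ3→sun] = [14, 20]
r6 m[φ4→snow] = [5, 5]
r6 m[φ4→cld] = [13, 18]
r6 m[φ5→fog] = [6, 0]
r6 m[φ6→cld] = [1, 4]
r6 m[fog→φ0] = [16, 9]
r6 m[fog→φ2] = [13, 5]
r6 m[fog→φ5] = [17, 14]
r6 m[snow→φ2] = [8, 5]
r6 m[snow→φ3] = [18, 14]
r6 m[snow→φ4] = [16, 9]
r6 m[rain→φ1] = [0, 0]
r6 m[sun→φ3] = [0, 0]
r6 m[cld→φ4] = [1, 4]
r6 m[cld→φ6] = [13, 18]
r6 m[sprk→φ0] = [4, 0]
r6 m[sprk→φ1] = [13, 13]
r7 m[φ0→fog] = [7, 5]
r7 m[φ0→sprk] = [14, 14]
r7 m[φ1→rain] = [19, 13]
r7 m[φ1→sprk] = [4, 0]
r7 m[φ2→fog] = [10, 9]
r7 m[φ2→snow] = [13, 9]
r7 m[φ3→snow] = [3, 0]
r7 m[φ3→sun] = [14, 20]
r7 m[φ4→snow] = [5, 5]
r7 m[φ4→cld] = [13, 18]
r7 m[φ5→fog] = [6, 0]
r7 m[φ6→cld] = [1, 4]
r7 m[fog→φ0] = [16, 9]
r7 m[fog→φ2] = [13, 5]
r7 m[fog→φ5] = [17, 14]
r7 m[snow→φ2] = [8, 5]
r7 m[snow→φ3] = [18, 14]
r7 m[snow→φ4] = [16, 9]
r7 m[rain→φ1] = [0, 0]
r7 m[sun→φ3] = [0, 0]
r7 m[cld→φ4] = [1, 4]
r7 m[cld→φ6] = [13, 18]
r7 m[sprk→φ0] = [4, 0]
r7 m[sprk→φ1] = [13, 13]
r8 m[φ0→fog] = [7, 5]
r8 m[φ0→sprk] = [14, 14]
r8 m[φ1→rain] = [19, 13]
r8 m[φ1→sprk] = [4, 0]
r8 m[φ2→fog] = [10, 9]
r8 m[φ2→snow] = [13, 9]
r8 m[φ3→snow] = [3, 0]
r8 m[φ3→sun] = [14, 20]
r8 m[φ4→snow] = [5, 5]
r8 m[φ4→cld] = [13, 18]
r8 m[φ5→fog] = [6, 0]
r8 m[φ6→cld] = [1, 4]
r8 m[fog→φ0] = [16, 9]
r8 m[fog→φ2] = [13, 5]
r8 m[fog→φ5] = [17, 14]
r8 m[snow→φ2] = [8, 5]
r8 m[snow→φ3] = [18, 14]
r8 m[snow→φ4] = [16, 9]
r8 m[rain→φ1] = [0, 0]
r8 m[sun→φ3] = [0, 0]
r8 m[cld→φ4] = [1, 4]
r8 m[cld→φ6] = [13, 18]
r8 m[sprk→φ0] = [4, 0]
r8 m[sprk→φ1] = [14, 14]
r9 m[φ0→fog] = [7, 5]
r9 m[φ0→sprk] = [14, 14]
r9 m[φ1→rain] = [20, 14]
r9 m[φ1→sprk] = [4, 0]
r9 m[φ2→fog] = [10, 9]
r9 m[φ2→snow] = [13, 9]
r9 m[φ3→snow] = [3, 0]
r9 m[φ3→sun] = [14, 20]
r9 m[φ4→snow] = [5, 5]
r9 m[φ4→cld] = [13, 18]
r9 m[φ5→fog] = [6, 0]
r9 m[φ6→cld] = [1, 4]
r9 m[fog→φ0] = [16, 9]
r9 m[fog→φ2] = [13, 5]
r9 m[fog→φ5] = [17, 14]
r9 m[snow→φ2] = [8, 5]
r9 m[snow→φ3] = [18, 14]
r9 m[snow→φ4] = [16, 9]
r9 m[rain→φ1] = [0, 0]
r9 m[sun→φ3] = [0, 0]
r9 m[cld→φ4] = [1, 4]
r9 m[cld→φ6] = [13, 18]
r9 m[sprk→φ0] = [4, 0]
r9 m[sprk→φ1] = [14, 14]
r10 m[φ0→fog] = [7, 5]
r10 m[φ0→sprk] = [14, 14]
r10 m[φ1→rain] = [20, 14]
r10 m[φ1→sprk] = [4, 0]
r10 m[φ2→fog] = [10, 9]
r10 m[φ2→snow] = [13, 9]
r10 m[φ3→snow] = [3, 0]
r10 m[φ3→sun] = [14, 20]
r10 m[φ4→snow] = [5, 5]
r10 m[φ4→cld] = [13, 18]
r10 m[φ5→fog] = [6, 0]
r10 m[φ6→cld] = [1, 4]
r10 m[fog→φ0] = [16, 9]
r10 m[fog→φ2] = [13, 5]
r10 m[fog→φ5] = [17, 14]
r10 m[snow→φ2] = [8, 5]
r10 m[snow→φ3] = [18, 14]
r10 m[snow→φ4] = [16, 9]
r10 m[rain→φ1] = [0, 0]
r10 m[sun→φ3] = [0, 0]
r10 m[cld→φ4] = [1, 4]
r10 m[cld→φ6] = [13, 18]
r10 m[sprk→φ0] = [4, 0]
r10 m[sprk→φ1] = [14, 14]
fixed point reached at round 10
b[snow] = ⊗ incoming = [21, 14]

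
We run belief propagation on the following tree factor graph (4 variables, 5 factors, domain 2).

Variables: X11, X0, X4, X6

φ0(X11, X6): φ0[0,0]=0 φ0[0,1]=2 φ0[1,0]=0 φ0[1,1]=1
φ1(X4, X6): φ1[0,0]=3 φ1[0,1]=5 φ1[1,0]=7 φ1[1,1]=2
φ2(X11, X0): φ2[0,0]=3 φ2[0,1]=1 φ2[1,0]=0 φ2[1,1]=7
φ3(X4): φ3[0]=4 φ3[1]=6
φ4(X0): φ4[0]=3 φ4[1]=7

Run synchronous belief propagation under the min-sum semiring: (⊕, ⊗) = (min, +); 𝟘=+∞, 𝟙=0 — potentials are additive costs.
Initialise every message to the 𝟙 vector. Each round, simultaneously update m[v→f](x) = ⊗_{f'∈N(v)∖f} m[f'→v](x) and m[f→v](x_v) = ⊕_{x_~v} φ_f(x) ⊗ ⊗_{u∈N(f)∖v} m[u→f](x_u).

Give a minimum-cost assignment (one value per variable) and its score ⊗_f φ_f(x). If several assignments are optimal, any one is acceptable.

assignment: (X11=1, X0=0, X4=0, X6=0); score = 10

init: all messages = 𝟙 over 2 values
r1 m[φ0→X11] = [0, 0]
r1 m[φ0→X6] = [0, 1]
r1 m[φ1→X4] = [3, 2]
r1 m[φ1→X6] = [3, 2]
r1 m[φ2→X11] = [1, 0]
r1 m[φ2→X0] = [0, 1]
r1 m[φ3→X4] = [4, 6]
r1 m[φ4→X0] = [3, 7]
r1 m[X11→φ0] = [0, 0]
r1 m[X11→φ2] = [0, 0]
r1 m[X0→φ2] = [0, 0]
r1 m[X0→φ4] = [0, 0]
r1 m[X4→φ1] = [0, 0]
r1 m[X4→φ3] = [0, 0]
r1 m[X6→φ0] = [0, 0]
r1 m[X6→φ1] = [0, 0]
r2 m[φ0→X11] = [0, 0]
r2 m[φ0→X6] = [0, 1]
r2 m[φ1→X4] = [3, 2]
r2 m[φ1→X6] = [3, 2]
r2 m[φ2→X11] = [1, 0]
r2 m[φ2→X0] = [0, 1]
r2 m[φ3→X4] = [4, 6]
r2 m[φ4→X0] = [3, 7]
r2 m[X11→φ0] = [1, 0]
r2 m[X11→φ2] = [0, 0]
r2 m[X0→φ2] = [3, 7]
r2 m[X0→φ4] = [0, 1]
r2 m[X4→φ1] = [4, 6]
r2 m[X4→φ3] = [3, 2]
r2 m[X6→φ0] = [3, 2]
r2 m[X6→φ1] = [0, 1]
r3 m[φ0→X11] = [3, 3]
r3 m[φ0→X6] = [0, 1]
r3 m[φ1→X4] = [3, 3]
r3 m[φ1→X6] = [7, 8]
r3 m[φ2→X11] = [6, 3]
r3 m[φ2→X0] = [0, 1]
r3 m[φ3→X4] = [4, 6]
r3 m[φ4→X0] = [3, 7]
r3 m[X11→φ0] = [1, 0]
r3 m[X11→φ2] = [0, 0]
r3 m[X0→φ2] = [3, 7]
r3 m[X0→φ4] = [0, 1]
r3 m[X4→φ1] = [4, 6]
r3 m[X4→φ3] = [3, 2]
r3 m[X6→φ0] = [3, 2]
r3 m[X6→φ1] = [0, 1]
r4 m[φ0→X11] = [3, 3]
r4 m[φ0→X6] = [0, 1]
r4 m[φ1→X4] = [3, 3]
r4 m[φ1→X6] = [7, 8]
r4 m[φ2→X11] = [6, 3]
r4 m[φ2→X0] = [0, 1]
r4 m[φ3→X4] = [4, 6]
r4 m[φ4→X0] = [3, 7]
r4 m[X11→φ0] = [6, 3]
r4 m[X11→φ2] = [3, 3]
r4 m[X0→φ2] = [3, 7]
r4 m[X0→φ4] = [0, 1]
r4 m[X4→φ1] = [4, 6]
r4 m[X4→φ3] = [3, 3]
r4 m[X6→φ0] = [7, 8]
r4 m[X6→φ1] = [0, 1]
r5 m[φ0→X11] = [7, 7]
r5 m[φ0→X6] = [3, 4]
r5 m[φ1→X4] = [3, 3]
r5 m[φ1→X6] = [7, 8]
r5 m[φ2→X11] = [6, 3]
r5 m[φ2→X0] = [3, 4]
r5 m[φ3→X4] = [4, 6]
r5 m[φ4→X0] = [3, 7]
r5 m[X11→φ0] = [6, 3]
r5 m[X11→φ2] = [3, 3]
r5 m[X0→φ2] = [3, 7]
r5 m[X0→φ4] = [0, 1]
r5 m[X4→φ1] = [4, 6]
r5 m[X4→φ3] = [3, 3]
r5 m[X6→φ0] = [7, 8]
r5 m[X6→φ1] = [0, 1]
r6 m[φ0→X11] = [7, 7]
r6 m[φ0→X6] = [3, 4]
r6 m[φ1→X4] = [3, 3]
r6 m[φ1→X6] = [7, 8]
r6 m[φ2→X11] = [6, 3]
r6 m[φ2→X0] = [3, 4]
r6 m[φ3→X4] = [4, 6]
r6 m[φ4→X0] = [3, 7]
r6 m[X11→φ0] = [6, 3]
r6 m[X11→φ2] = [7, 7]
r6 m[X0→φ2] = [3, 7]
r6 m[X0→φ4] = [3, 4]
r6 m[X4→φ1] = [4, 6]
r6 m[X4→φ3] = [3, 3]
r6 m[X6→φ0] = [7, 8]
r6 m[X6→φ1] = [3, 4]
r7 m[φ0→X11] = [7, 7]
r7 m[φ0→X6] = [3, 4]
r7 m[φ1→X4] = [6, 6]
r7 m[φ1→X6] = [7, 8]
r7 m[φ2→X11] = [6, 3]
r7 m[φ2→X0] = [7, 8]
r7 m[φ3→X4] = [4, 6]
r7 m[φ4→X0] = [3, 7]
r7 m[X11→φ0] = [6, 3]
r7 m[X11→φ2] = [7, 7]
r7 m[X0→φ2] = [3, 7]
r7 m[X0→φ4] = [3, 4]
r7 m[X4→φ1] = [4, 6]
r7 m[X4→φ3] = [3, 3]
r7 m[X6→φ0] = [7, 8]
r7 m[X6→φ1] = [3, 4]
r8 m[φ0→X11] = [7, 7]
r8 m[φ0→X6] = [3, 4]
r8 m[φ1→X4] = [6, 6]
r8 m[φ1→X6] = [7, 8]
r8 m[φ2→X11] = [6, 3]
r8 m[φ2→X0] = [7, 8]
r8 m[φ3→X4] = [4, 6]
r8 m[φ4→X0] = [3, 7]
r8 m[X11→φ0] = [6, 3]
r8 m[X11→φ2] = [7, 7]
r8 m[X0→φ2] = [3, 7]
r8 m[X0→φ4] = [7, 8]
r8 m[X4→φ1] = [4, 6]
r8 m[X4→φ3] = [6, 6]
r8 m[X6→φ0] = [7, 8]
r8 m[X6→φ1] = [3, 4]
r9 m[φ0→X11] = [7, 7]
r9 m[φ0→X6] = [3, 4]
r9 m[φ1→X4] = [6, 6]
r9 m[φ1→X6] = [7, 8]
r9 m[φ2→X11] = [6, 3]
r9 m[φ2→X0] = [7, 8]
r9 m[φ3→X4] = [4, 6]
r9 m[φ4→X0] = [3, 7]
r9 m[X11→φ0] = [6, 3]
r9 m[X11→φ2] = [7, 7]
r9 m[X0→φ2] = [3, 7]
r9 m[X0→φ4] = [7, 8]
r9 m[X4→φ1] = [4, 6]
r9 m[X4→φ3] = [6, 6]
r9 m[X6→φ0] = [7, 8]
r9 m[X6→φ1] = [3, 4]
fixed point reached at round 9
traceback from X11: (X11=1, X0=0, X4=0, X6=0), score=10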